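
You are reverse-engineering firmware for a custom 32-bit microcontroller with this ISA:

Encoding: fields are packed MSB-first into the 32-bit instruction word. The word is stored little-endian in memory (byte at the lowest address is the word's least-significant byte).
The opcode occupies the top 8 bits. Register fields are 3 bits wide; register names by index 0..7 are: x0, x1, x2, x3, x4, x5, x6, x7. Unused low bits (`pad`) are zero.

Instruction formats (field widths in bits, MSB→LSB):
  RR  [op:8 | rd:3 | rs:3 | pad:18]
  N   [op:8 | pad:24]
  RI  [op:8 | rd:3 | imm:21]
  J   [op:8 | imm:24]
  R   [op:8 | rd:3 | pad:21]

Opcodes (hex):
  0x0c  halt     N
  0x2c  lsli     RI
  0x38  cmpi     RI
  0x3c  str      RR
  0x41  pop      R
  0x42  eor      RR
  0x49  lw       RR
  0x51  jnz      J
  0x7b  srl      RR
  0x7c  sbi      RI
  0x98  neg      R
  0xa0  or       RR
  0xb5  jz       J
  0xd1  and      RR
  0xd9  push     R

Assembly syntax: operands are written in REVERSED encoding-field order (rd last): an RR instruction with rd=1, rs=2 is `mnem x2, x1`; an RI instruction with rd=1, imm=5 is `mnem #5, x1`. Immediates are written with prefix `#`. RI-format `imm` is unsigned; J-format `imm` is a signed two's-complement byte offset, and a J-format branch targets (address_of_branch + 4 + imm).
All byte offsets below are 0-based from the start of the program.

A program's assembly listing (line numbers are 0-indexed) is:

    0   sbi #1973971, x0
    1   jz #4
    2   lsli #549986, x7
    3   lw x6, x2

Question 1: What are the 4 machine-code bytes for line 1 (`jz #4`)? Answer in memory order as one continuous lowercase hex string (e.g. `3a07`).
line 1 (jz): pack op=0xb5:8|imm=4:24 = 0xb5000004; little→ 04 00 00 b5

040000b5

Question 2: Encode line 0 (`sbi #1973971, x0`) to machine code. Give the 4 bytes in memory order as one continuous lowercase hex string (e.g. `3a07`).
d31e1e7c

L0: sbi op=0x7c:8|rd=0:3|imm=1973971:21 ⇒ 0x7c1e1ed3 ⇒ little d3 1e 1e 7c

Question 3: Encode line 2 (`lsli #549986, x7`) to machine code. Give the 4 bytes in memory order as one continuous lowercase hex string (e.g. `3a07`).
L2: lsli op=0x2c:8|rd=7:3|imm=549986:21 ⇒ 0x2ce86462 ⇒ little 62 64 e8 2c

6264e82c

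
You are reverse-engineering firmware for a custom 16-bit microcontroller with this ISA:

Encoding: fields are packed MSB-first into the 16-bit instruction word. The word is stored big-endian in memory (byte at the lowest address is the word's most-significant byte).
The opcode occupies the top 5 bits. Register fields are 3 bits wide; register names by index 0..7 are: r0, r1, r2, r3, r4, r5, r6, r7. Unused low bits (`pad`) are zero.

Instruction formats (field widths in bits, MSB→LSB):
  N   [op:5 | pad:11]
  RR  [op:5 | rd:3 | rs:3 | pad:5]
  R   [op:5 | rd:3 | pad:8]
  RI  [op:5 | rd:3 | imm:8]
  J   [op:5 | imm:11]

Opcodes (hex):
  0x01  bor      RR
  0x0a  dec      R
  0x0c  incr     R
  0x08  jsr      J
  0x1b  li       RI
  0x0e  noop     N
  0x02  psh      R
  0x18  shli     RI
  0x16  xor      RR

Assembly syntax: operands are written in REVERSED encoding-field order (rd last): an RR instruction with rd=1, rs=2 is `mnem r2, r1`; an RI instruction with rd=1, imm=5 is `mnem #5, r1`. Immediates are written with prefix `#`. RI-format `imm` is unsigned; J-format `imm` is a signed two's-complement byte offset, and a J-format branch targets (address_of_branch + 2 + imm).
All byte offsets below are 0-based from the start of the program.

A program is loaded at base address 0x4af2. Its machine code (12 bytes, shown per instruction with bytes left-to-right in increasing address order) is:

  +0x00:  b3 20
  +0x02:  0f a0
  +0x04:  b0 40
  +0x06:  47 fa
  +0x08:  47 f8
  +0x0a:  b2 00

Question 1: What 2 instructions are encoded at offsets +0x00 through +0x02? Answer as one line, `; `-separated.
off 0x00: read b3 20 as big → 0xb320
  opcode bits[15:11]=0x16: xor/RR
  rd@[10:8]=0x3 ⇒ r3
  rs@[7:5]=0x1 ⇒ r1
off 0x02: read 0f a0 as big → 0x0fa0
  opcode bits[15:11]=0x1: bor/RR
  rd@[10:8]=0x7 ⇒ r7
  rs@[7:5]=0x5 ⇒ r5

xor r1, r3; bor r5, r7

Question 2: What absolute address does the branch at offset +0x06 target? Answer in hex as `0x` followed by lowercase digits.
+0x06: 47 fa ⇒ word 0x47fa (big)
  op=0x47fa>>11=0x8 ⇒ jsr (J)
  [10:0] imm=2042 (s11→-6) = #-6
  target = base 0x4af2 + off 0x06 + 2 + imm -6 = 0x4af4

0x4af4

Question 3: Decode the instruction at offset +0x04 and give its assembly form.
+0x04: b0 40 ⇒ word 0xb040 (big)
  op=0xb040>>11=0x16 ⇒ xor (RR)
  rd@[10:8]=0x0 ⇒ r0
  rs@[7:5]=0x2 ⇒ r2

xor r2, r0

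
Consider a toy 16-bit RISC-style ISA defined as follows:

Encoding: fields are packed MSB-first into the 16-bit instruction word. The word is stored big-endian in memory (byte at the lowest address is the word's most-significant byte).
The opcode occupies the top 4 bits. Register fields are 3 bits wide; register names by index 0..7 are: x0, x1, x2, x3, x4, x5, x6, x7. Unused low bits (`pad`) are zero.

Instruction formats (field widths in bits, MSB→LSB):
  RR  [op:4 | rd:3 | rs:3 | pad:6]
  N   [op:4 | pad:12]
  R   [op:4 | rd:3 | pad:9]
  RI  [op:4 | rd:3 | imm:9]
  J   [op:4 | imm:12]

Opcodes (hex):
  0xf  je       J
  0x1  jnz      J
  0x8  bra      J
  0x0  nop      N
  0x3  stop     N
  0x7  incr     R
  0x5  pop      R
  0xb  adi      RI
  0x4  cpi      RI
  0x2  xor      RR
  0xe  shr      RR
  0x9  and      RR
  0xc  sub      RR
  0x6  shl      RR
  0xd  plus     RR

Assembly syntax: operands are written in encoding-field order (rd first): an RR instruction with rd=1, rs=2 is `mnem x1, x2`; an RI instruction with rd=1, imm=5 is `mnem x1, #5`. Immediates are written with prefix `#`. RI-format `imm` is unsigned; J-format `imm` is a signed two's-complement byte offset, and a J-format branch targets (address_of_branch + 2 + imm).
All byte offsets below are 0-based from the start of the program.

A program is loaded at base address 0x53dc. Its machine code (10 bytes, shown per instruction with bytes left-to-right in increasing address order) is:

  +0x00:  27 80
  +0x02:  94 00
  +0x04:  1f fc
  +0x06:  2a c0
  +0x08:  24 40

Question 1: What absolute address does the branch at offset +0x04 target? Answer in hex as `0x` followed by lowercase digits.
0x53de

+0x04: 1f fc ⇒ word 0x1ffc (big)
  opcode bits[15:12]=0x1: jnz/J
  imm@[11:0]=0xffc (s12→-4) ⇒ #-4
  target = base 0x53dc + off 0x04 + 2 + imm -4 = 0x53de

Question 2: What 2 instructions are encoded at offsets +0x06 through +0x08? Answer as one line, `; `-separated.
xor x5, x3; xor x2, x1

@+06  big-endian(2a c0) = 0x2ac0
  opcode bits[15:12]=0x2: xor/RR
  rd@[11:9]=0x5 ⇒ x5
  rs@[8:6]=0x3 ⇒ x3
@+08  big-endian(24 40) = 0x2440
  opcode bits[15:12]=0x2: xor/RR
  rd@[11:9]=0x2 ⇒ x2
  rs@[8:6]=0x1 ⇒ x1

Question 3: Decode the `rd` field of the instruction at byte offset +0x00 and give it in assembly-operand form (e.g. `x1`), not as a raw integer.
[00] 27 80 → 0x2780
  top 4b → 0x2 → xor [RR]
  rd: (w>>9)&0x7=0x3 → x3
  rs: (w>>6)&0x7=0x6 → x6

x3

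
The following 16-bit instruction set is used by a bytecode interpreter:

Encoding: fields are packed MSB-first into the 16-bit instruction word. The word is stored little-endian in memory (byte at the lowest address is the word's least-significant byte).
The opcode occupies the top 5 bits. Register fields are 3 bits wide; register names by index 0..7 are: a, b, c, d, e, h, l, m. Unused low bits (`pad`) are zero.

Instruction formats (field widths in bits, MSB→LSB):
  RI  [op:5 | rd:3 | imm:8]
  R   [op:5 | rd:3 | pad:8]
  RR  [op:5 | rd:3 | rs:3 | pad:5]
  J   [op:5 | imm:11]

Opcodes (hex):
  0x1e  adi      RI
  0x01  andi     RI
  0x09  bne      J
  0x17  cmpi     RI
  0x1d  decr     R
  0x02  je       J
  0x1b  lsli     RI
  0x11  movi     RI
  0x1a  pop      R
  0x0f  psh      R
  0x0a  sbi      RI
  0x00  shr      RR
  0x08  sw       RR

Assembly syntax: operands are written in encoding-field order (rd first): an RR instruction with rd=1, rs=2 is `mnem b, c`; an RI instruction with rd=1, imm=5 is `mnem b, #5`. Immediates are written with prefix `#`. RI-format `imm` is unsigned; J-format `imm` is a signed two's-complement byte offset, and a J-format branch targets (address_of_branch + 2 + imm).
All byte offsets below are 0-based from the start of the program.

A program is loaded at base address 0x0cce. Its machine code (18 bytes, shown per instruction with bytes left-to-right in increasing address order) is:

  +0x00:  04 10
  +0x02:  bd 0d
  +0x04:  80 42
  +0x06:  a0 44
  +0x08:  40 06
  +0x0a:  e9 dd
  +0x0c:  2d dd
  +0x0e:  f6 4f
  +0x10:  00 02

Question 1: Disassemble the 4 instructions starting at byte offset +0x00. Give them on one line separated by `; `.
off 0x00: read 04 10 as little → 0x1004
  opcode bits[15:11]=0x2: je/J
  [10:0] imm=4 = #4
off 0x02: read bd 0d as little → 0x0dbd
  opcode bits[15:11]=0x1: andi/RI
  [10:8] rd=5 = h
  [7:0] imm=189 = #189
off 0x04: read 80 42 as little → 0x4280
  opcode bits[15:11]=0x8: sw/RR
  [10:8] rd=2 = c
  [7:5] rs=4 = e
off 0x06: read a0 44 as little → 0x44a0
  opcode bits[15:11]=0x8: sw/RR
  [10:8] rd=4 = e
  [7:5] rs=5 = h

je #4; andi h, #189; sw c, e; sw e, h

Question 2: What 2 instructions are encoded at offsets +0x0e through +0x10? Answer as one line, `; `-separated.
bne #-10; shr c, a

off 0x0e: read f6 4f as little → 0x4ff6
  top 5b → 0x9 → bne [J]
  imm@[10:0]=0x7f6 (s11→-10) ⇒ #-10
off 0x10: read 00 02 as little → 0x0200
  top 5b → 0x0 → shr [RR]
  rd@[10:8]=0x2 ⇒ c
  rs@[7:5]=0x0 ⇒ a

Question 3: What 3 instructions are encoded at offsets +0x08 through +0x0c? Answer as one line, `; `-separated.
[08] 40 06 → 0x0640
  top 5b → 0x0 → shr [RR]
  rd@[10:8]=0x6 ⇒ l
  rs@[7:5]=0x2 ⇒ c
[0a] e9 dd → 0xdde9
  top 5b → 0x1b → lsli [RI]
  rd@[10:8]=0x5 ⇒ h
  imm@[7:0]=0xe9 ⇒ #233
[0c] 2d dd → 0xdd2d
  top 5b → 0x1b → lsli [RI]
  rd@[10:8]=0x5 ⇒ h
  imm@[7:0]=0x2d ⇒ #45

shr l, c; lsli h, #233; lsli h, #45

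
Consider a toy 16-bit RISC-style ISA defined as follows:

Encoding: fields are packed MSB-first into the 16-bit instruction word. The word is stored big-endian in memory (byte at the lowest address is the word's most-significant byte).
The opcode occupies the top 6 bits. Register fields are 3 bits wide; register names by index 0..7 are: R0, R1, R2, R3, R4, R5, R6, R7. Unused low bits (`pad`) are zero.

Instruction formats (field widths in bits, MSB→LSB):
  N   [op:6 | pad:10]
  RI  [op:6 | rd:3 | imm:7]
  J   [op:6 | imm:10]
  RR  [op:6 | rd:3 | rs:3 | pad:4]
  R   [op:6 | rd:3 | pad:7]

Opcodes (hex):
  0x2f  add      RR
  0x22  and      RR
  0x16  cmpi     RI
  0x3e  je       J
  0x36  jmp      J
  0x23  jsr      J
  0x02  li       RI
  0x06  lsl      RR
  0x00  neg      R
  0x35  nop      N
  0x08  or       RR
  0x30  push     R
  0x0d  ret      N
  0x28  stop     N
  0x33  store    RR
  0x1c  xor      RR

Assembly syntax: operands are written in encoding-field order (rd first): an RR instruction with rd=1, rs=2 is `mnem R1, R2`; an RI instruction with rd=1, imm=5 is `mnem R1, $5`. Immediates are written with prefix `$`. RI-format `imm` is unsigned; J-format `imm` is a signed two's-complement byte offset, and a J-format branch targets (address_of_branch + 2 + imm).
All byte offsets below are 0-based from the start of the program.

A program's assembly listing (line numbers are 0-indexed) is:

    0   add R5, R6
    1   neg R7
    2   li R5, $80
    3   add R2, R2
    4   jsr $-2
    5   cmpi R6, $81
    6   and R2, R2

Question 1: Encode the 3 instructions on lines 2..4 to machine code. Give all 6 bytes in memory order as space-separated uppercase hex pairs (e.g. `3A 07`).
2. li fields op=0x2:6|rd=5:3|imm=80:7 → word 0ad0h → 0a d0
3. add fields op=0x2f:6|rd=2:3|rs=2:3|pad=0:4 → word bd20h → bd 20
4. jsr fields op=0x23:6|imm=-2:10 → word 8ffeh → 8f fe

0A D0 BD 20 8F FE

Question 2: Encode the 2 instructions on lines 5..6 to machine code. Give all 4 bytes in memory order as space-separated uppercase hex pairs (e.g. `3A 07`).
5B 51 89 20

L5: cmpi op=0x16:6|rd=6:3|imm=81:7 ⇒ 0x5b51 ⇒ big 5b 51
L6: and op=0x22:6|rd=2:3|rs=2:3|pad=0:4 ⇒ 0x8920 ⇒ big 89 20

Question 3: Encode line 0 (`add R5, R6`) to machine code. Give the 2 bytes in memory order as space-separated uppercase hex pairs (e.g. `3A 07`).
BE E0

0. add fields op=0x2f:6|rd=5:3|rs=6:3|pad=0:4 → word bee0h → be e0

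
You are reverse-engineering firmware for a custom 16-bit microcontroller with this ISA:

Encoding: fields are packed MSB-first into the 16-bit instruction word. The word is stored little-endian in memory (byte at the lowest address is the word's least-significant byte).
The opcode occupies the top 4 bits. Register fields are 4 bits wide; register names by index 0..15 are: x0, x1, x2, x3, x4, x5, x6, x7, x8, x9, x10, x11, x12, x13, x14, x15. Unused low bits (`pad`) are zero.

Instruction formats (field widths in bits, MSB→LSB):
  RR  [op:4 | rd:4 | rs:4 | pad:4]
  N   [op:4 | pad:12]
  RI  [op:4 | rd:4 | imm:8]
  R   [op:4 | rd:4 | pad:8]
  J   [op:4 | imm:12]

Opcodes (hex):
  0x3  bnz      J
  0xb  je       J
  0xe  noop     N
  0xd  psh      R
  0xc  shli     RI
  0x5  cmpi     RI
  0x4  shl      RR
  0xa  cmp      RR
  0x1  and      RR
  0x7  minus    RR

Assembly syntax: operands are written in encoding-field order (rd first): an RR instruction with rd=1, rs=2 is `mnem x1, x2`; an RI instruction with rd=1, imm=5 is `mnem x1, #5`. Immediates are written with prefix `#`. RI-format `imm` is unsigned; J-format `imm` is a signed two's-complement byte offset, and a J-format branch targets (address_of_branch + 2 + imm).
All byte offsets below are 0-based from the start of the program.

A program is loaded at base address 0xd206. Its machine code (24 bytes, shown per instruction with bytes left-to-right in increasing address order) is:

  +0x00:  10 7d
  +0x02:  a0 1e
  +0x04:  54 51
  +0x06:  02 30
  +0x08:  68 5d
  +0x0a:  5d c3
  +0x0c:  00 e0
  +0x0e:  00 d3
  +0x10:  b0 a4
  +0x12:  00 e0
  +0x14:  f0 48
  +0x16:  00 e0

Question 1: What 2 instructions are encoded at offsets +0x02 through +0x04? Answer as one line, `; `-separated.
and x14, x10; cmpi x1, #84

@+02  little-endian(a0 1e) = 0x1ea0
  opcode bits[15:12]=0x1: and/RR
  rd@[11:8]=0xe ⇒ x14
  rs@[7:4]=0xa ⇒ x10
@+04  little-endian(54 51) = 0x5154
  opcode bits[15:12]=0x5: cmpi/RI
  rd@[11:8]=0x1 ⇒ x1
  imm@[7:0]=0x54 ⇒ #84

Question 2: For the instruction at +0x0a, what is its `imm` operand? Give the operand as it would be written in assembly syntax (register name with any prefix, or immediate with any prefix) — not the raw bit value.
#93

@+0a  little-endian(5d c3) = 0xc35d
  opcode bits[15:12]=0xc: shli/RI
  rd@[11:8]=0x3 ⇒ x3
  imm@[7:0]=0x5d ⇒ #93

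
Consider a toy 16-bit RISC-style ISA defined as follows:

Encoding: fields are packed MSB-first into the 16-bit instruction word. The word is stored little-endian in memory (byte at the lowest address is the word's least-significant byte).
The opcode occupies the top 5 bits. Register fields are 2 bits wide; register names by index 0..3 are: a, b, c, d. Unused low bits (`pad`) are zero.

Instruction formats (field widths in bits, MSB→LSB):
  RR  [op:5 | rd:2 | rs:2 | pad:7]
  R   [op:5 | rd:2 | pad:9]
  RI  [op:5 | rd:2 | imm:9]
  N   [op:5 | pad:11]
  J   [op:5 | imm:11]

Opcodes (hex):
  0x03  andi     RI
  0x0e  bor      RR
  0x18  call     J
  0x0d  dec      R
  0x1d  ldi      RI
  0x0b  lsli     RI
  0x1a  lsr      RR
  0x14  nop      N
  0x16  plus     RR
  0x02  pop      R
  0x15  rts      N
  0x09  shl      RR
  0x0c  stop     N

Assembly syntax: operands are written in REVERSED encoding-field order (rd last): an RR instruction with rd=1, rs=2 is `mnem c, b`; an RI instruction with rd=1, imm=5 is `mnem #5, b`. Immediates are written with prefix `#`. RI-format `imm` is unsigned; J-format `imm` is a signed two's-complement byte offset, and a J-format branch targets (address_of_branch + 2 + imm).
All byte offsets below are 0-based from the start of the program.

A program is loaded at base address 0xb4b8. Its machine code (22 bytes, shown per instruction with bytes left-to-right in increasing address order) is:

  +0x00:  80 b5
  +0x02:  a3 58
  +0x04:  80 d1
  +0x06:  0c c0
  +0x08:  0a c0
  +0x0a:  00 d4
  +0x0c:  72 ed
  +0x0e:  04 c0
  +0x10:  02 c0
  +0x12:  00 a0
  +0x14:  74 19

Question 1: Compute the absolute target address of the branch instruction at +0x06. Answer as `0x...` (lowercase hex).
0xb4cc

+0x06: 0c c0 ⇒ word 0xc00c (little)
  top 5b → 0x18 → call [J]
  imm@[10:0]=0xc ⇒ #12
  target = base 0xb4b8 + off 0x06 + 2 + imm 12 = 0xb4cc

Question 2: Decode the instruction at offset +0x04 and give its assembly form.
lsr d, a

off 0x04: read 80 d1 as little → 0xd180
  top 5b → 0x1a → lsr [RR]
  [10:9] rd=0 = a
  [8:7] rs=3 = d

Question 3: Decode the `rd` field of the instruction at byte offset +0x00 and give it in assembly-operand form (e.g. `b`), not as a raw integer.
c

off 0x00: read 80 b5 as little → 0xb580
  top 5b → 0x16 → plus [RR]
  [10:9] rd=2 = c
  [8:7] rs=3 = d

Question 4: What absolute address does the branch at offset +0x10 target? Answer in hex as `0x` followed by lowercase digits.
0xb4cc

@+10  little-endian(02 c0) = 0xc002
  op=0xc002>>11=0x18 ⇒ call (J)
  [10:0] imm=2 = #2
  target = base 0xb4b8 + off 0x10 + 2 + imm 2 = 0xb4cc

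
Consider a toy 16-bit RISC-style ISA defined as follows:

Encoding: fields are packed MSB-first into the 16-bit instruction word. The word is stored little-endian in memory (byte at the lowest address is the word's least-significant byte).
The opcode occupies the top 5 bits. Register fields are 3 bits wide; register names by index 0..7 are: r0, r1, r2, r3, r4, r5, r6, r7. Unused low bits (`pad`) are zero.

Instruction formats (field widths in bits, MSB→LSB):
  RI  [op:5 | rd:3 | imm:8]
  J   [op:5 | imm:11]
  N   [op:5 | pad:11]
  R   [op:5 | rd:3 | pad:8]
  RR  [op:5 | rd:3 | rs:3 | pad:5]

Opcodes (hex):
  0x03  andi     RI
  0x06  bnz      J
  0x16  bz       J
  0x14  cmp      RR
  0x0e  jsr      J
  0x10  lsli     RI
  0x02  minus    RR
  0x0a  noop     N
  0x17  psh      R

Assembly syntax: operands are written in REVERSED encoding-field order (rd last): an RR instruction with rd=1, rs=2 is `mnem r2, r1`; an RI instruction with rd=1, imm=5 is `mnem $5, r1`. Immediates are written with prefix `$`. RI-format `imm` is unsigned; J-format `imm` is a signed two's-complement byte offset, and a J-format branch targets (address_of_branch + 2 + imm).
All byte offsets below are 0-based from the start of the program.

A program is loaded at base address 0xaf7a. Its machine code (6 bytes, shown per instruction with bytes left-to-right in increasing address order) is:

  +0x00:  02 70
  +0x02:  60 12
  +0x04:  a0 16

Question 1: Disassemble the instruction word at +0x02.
off 0x02: read 60 12 as little → 0x1260
  top 5b → 0x2 → minus [RR]
  [10:8] rd=2 = r2
  [7:5] rs=3 = r3

minus r3, r2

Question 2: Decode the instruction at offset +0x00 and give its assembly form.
jsr $2

+0x00: 02 70 ⇒ word 0x7002 (little)
  op=0x7002>>11=0xe ⇒ jsr (J)
  imm: (w>>0)&0x7ff=0x2 → $2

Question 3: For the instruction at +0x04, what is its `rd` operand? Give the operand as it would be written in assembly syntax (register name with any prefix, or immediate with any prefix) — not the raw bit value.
off 0x04: read a0 16 as little → 0x16a0
  top 5b → 0x2 → minus [RR]
  rd: (w>>8)&0x7=0x6 → r6
  rs: (w>>5)&0x7=0x5 → r5

r6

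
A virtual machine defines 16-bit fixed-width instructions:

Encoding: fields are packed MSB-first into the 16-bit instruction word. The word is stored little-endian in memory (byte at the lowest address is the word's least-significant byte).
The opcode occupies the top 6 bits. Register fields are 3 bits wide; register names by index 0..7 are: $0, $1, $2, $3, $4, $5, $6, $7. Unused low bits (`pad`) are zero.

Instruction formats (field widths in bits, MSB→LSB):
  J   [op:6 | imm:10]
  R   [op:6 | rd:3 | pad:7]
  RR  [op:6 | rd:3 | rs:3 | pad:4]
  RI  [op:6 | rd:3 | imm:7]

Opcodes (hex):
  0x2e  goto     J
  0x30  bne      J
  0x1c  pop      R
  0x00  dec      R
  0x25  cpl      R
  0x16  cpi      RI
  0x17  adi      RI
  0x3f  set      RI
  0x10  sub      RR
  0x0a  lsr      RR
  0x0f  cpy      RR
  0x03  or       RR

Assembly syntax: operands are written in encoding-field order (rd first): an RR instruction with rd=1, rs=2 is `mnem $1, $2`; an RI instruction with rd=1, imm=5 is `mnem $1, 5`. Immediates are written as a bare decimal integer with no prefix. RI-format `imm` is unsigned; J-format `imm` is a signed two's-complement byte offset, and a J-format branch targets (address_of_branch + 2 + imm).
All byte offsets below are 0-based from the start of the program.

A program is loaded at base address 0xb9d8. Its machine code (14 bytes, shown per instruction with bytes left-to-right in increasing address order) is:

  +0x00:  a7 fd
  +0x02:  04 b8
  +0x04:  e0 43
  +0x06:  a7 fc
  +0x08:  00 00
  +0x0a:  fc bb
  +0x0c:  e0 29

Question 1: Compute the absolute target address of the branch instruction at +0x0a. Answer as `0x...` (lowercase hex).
+0x0a: fc bb ⇒ word 0xbbfc (little)
  op=0xbbfc>>10=0x2e ⇒ goto (J)
  [9:0] imm=1020 (s10→-4) = -4
  target = base 0xb9d8 + off 0x0a + 2 + imm -4 = 0xb9e0

0xb9e0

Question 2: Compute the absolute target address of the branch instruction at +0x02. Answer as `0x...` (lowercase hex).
[02] 04 b8 → 0xb804
  opcode bits[15:10]=0x2e: goto/J
  [9:0] imm=4 = 4
  target = base 0xb9d8 + off 0x02 + 2 + imm 4 = 0xb9e0

0xb9e0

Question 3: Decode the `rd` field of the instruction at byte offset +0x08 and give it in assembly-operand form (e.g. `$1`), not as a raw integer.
off 0x08: read 00 00 as little → 0x0000
  op=0x0000>>10=0x0 ⇒ dec (R)
  [9:7] rd=0 = $0

$0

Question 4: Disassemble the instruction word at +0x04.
sub $7, $6

@+04  little-endian(e0 43) = 0x43e0
  opcode bits[15:10]=0x10: sub/RR
  [9:7] rd=7 = $7
  [6:4] rs=6 = $6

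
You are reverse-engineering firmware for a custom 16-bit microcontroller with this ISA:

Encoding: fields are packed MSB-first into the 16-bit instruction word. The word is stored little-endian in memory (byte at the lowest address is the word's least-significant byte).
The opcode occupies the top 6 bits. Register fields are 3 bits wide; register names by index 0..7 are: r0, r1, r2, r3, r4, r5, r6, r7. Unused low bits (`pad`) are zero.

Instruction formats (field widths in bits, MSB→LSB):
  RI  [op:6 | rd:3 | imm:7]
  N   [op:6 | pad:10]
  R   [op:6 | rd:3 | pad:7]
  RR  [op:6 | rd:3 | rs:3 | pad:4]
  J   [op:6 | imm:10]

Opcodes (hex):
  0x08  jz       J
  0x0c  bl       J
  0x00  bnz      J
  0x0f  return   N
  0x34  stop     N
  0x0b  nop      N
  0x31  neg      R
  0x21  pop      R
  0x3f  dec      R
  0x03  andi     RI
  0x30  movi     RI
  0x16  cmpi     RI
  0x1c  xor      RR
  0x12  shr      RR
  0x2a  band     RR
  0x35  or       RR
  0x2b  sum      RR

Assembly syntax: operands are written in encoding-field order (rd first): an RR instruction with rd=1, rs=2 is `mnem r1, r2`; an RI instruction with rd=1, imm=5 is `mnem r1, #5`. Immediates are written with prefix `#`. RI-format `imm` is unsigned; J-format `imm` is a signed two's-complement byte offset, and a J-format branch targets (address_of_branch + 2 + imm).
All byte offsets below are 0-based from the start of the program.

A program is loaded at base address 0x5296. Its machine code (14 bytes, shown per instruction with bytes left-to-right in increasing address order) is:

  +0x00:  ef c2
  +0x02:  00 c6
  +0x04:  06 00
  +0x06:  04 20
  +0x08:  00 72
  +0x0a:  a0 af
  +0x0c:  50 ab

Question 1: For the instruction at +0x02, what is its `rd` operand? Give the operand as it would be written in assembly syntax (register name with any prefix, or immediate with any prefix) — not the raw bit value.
r4

off 0x02: read 00 c6 as little → 0xc600
  opcode bits[15:10]=0x31: neg/R
  [9:7] rd=4 = r4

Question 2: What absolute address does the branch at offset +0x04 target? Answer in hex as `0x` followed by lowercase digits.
off 0x04: read 06 00 as little → 0x0006
  op=0x0006>>10=0x0 ⇒ bnz (J)
  imm: (w>>0)&0x3ff=0x6 → #6
  target = base 0x5296 + off 0x04 + 2 + imm 6 = 0x52a2

0x52a2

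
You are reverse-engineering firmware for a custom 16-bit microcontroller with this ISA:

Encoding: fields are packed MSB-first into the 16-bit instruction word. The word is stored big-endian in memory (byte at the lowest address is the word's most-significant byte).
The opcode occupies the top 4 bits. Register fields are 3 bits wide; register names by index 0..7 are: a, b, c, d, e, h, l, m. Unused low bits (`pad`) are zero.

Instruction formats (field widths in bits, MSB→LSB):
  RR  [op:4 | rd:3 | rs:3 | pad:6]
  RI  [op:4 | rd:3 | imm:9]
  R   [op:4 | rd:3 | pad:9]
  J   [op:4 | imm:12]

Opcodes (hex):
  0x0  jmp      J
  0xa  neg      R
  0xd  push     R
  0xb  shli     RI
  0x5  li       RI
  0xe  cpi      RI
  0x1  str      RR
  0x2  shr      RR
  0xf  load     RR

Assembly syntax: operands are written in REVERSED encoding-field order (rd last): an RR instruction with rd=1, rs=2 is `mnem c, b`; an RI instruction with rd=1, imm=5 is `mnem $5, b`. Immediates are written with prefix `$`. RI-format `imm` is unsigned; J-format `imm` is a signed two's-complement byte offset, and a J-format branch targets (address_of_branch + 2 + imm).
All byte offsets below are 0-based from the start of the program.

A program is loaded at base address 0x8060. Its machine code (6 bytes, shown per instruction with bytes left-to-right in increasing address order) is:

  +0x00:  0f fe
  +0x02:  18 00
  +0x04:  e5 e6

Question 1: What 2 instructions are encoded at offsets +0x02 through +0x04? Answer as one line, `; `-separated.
str a, e; cpi $486, c

[02] 18 00 → 0x1800
  top 4b → 0x1 → str [RR]
  [11:9] rd=4 = e
  [8:6] rs=0 = a
[04] e5 e6 → 0xe5e6
  top 4b → 0xe → cpi [RI]
  [11:9] rd=2 = c
  [8:0] imm=486 = $486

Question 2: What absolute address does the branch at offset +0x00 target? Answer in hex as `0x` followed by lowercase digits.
0x8060

off 0x00: read 0f fe as big → 0x0ffe
  top 4b → 0x0 → jmp [J]
  [11:0] imm=4094 (s12→-2) = $-2
  target = base 0x8060 + off 0x00 + 2 + imm -2 = 0x8060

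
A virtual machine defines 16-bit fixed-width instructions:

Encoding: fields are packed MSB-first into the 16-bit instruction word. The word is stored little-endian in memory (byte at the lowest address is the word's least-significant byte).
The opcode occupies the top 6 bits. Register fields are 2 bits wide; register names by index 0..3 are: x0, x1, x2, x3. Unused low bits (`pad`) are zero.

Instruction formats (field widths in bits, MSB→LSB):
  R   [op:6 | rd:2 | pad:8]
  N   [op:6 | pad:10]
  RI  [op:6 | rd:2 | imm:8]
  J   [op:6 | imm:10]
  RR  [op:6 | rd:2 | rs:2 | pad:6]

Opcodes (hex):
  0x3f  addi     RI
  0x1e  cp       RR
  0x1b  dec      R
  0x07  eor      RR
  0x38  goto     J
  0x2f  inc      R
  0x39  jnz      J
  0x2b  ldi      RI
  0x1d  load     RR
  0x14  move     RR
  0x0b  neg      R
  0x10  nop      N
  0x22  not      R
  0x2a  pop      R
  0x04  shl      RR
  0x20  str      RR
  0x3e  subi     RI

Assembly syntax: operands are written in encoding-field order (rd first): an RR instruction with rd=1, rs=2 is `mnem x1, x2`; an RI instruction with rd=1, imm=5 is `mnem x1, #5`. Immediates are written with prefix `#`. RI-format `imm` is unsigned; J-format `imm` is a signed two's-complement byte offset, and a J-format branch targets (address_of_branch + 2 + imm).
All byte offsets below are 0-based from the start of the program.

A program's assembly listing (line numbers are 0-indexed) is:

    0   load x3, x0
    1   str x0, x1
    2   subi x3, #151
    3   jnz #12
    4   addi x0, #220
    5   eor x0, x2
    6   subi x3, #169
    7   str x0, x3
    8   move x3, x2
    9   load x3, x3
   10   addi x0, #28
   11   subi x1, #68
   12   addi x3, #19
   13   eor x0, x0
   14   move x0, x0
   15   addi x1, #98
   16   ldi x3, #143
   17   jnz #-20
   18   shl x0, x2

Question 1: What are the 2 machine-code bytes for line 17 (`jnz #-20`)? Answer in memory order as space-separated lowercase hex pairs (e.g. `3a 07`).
line 17 (jnz): pack op=0x39:6|imm=-20:10 = 0xe7ec; little→ ec e7

ec e7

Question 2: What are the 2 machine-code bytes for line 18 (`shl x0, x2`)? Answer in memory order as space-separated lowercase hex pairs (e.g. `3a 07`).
80 10

18. shl fields op=0x4:6|rd=0:2|rs=2:2|pad=0:6 → word 1080h → 80 10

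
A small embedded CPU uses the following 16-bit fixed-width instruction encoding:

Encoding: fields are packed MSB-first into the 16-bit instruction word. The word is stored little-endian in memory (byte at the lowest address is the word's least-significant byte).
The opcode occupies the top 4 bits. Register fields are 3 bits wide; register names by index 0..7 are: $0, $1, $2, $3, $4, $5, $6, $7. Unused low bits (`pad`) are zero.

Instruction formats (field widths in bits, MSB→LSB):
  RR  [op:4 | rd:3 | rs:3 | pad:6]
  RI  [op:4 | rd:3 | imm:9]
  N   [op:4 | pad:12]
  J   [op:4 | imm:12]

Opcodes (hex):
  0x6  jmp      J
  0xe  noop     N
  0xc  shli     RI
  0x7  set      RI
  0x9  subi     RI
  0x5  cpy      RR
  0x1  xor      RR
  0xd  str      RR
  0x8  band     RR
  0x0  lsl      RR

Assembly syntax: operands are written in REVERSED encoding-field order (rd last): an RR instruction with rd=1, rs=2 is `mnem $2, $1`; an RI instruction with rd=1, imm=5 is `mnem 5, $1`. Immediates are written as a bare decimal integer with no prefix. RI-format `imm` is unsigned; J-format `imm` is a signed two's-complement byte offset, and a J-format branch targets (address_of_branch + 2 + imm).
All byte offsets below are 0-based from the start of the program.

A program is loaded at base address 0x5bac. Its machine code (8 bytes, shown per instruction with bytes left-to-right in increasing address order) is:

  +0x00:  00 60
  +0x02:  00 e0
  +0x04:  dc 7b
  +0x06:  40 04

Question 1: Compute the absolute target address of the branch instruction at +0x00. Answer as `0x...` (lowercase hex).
0x5bae

@+00  little-endian(00 60) = 0x6000
  opcode bits[15:12]=0x6: jmp/J
  imm: (w>>0)&0xfff=0x0 → 0
  target = base 0x5bac + off 0x00 + 2 + imm 0 = 0x5bae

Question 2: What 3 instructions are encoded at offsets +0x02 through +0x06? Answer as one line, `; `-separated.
[02] 00 e0 → 0xe000
  opcode bits[15:12]=0xe: noop/N
[04] dc 7b → 0x7bdc
  opcode bits[15:12]=0x7: set/RI
  rd: (w>>9)&0x7=0x5 → $5
  imm: (w>>0)&0x1ff=0x1dc → 476
[06] 40 04 → 0x0440
  opcode bits[15:12]=0x0: lsl/RR
  rd: (w>>9)&0x7=0x2 → $2
  rs: (w>>6)&0x7=0x1 → $1

noop; set 476, $5; lsl $1, $2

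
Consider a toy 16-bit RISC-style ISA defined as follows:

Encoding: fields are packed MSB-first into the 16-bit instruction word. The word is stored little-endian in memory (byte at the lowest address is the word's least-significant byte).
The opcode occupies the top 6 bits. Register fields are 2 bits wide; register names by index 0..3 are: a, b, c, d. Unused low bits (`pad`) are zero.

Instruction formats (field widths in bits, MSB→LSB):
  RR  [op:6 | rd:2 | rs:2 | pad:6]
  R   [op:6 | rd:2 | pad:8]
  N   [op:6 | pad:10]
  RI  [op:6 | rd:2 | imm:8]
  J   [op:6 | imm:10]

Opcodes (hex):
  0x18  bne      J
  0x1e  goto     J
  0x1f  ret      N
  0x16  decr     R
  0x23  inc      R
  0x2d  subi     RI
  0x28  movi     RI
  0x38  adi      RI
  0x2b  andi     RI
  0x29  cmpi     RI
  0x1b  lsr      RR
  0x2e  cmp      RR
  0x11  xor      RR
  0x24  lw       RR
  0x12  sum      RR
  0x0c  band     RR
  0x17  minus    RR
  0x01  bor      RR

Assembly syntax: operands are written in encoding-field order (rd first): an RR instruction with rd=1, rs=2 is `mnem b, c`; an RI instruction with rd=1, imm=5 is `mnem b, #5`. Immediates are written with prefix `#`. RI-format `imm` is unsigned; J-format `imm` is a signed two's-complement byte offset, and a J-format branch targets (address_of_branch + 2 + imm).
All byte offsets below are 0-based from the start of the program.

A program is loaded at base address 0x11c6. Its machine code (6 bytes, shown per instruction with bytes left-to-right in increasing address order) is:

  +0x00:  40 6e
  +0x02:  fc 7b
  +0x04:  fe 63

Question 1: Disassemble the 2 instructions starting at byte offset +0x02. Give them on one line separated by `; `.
[02] fc 7b → 0x7bfc
  top 6b → 0x1e → goto [J]
  [9:0] imm=1020 (s10→-4) = #-4
[04] fe 63 → 0x63fe
  top 6b → 0x18 → bne [J]
  [9:0] imm=1022 (s10→-2) = #-2

goto #-4; bne #-2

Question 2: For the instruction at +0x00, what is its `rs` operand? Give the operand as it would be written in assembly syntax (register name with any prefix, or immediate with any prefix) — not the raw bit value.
b

+0x00: 40 6e ⇒ word 0x6e40 (little)
  op=0x6e40>>10=0x1b ⇒ lsr (RR)
  rd: (w>>8)&0x3=0x2 → c
  rs: (w>>6)&0x3=0x1 → b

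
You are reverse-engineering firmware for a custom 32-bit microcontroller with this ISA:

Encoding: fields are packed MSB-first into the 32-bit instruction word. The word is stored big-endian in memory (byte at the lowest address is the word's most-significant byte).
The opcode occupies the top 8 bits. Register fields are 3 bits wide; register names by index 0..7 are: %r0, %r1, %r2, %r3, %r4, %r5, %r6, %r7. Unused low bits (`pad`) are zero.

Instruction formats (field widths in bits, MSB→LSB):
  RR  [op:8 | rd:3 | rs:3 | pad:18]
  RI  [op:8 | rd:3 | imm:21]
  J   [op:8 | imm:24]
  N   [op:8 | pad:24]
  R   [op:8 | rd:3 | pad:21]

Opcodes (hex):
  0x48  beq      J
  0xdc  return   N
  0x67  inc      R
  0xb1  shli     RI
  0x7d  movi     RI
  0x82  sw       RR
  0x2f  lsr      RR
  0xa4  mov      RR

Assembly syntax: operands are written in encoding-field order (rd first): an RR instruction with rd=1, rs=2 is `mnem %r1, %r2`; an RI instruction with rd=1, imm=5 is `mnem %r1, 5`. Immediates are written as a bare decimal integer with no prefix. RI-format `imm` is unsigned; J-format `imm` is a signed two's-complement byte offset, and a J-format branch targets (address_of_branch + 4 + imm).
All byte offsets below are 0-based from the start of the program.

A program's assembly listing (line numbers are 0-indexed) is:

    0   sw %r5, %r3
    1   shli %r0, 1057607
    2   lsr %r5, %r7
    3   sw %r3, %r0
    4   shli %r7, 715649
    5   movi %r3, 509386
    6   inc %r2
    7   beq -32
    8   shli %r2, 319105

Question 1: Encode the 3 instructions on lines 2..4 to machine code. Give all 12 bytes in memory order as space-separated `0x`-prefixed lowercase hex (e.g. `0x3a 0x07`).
2. lsr fields op=0x2f:8|rd=5:3|rs=7:3|pad=0:18 → word 2fbc0000h → 2f bc 00 00
3. sw fields op=0x82:8|rd=3:3|rs=0:3|pad=0:18 → word 82600000h → 82 60 00 00
4. shli fields op=0xb1:8|rd=7:3|imm=715649:21 → word b1eaeb81h → b1 ea eb 81

0x2f 0xbc 0x00 0x00 0x82 0x60 0x00 0x00 0xb1 0xea 0xeb 0x81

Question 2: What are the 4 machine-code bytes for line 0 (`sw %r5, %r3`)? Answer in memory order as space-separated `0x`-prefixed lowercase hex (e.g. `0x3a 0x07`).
line 0 (sw): pack op=0x82:8|rd=5:3|rs=3:3|pad=0:18 = 0x82ac0000; big→ 82 ac 00 00

0x82 0xac 0x00 0x00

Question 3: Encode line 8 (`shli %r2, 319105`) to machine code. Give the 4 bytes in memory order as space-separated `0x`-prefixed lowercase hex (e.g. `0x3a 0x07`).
8. shli fields op=0xb1:8|rd=2:3|imm=319105:21 → word b144de81h → b1 44 de 81

0xb1 0x44 0xde 0x81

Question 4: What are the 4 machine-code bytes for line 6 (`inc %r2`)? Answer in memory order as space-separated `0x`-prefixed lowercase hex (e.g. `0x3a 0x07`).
6. inc fields op=0x67:8|rd=2:3|pad=0:21 → word 67400000h → 67 40 00 00

0x67 0x40 0x00 0x00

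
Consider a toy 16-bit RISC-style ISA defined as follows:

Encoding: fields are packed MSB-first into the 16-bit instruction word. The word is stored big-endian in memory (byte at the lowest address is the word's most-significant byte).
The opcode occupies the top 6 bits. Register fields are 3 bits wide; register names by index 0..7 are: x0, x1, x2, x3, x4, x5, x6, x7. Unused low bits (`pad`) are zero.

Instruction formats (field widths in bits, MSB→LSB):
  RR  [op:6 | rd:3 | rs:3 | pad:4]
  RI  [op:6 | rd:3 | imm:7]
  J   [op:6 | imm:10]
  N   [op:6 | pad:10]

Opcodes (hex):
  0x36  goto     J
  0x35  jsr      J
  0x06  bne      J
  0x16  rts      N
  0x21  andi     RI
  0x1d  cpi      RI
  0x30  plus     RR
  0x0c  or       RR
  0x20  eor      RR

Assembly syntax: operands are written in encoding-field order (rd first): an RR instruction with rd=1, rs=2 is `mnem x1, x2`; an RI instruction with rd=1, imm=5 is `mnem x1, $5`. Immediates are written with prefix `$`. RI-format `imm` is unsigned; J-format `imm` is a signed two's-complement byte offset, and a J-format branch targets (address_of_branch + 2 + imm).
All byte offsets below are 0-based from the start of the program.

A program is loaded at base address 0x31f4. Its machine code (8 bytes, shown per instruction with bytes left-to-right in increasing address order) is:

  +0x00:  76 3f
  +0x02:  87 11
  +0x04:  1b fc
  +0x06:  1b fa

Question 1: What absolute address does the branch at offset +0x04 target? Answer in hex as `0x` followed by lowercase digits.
+0x04: 1b fc ⇒ word 0x1bfc (big)
  op=0x1bfc>>10=0x6 ⇒ bne (J)
  imm@[9:0]=0x3fc (s10→-4) ⇒ $-4
  target = base 0x31f4 + off 0x04 + 2 + imm -4 = 0x31f6

0x31f6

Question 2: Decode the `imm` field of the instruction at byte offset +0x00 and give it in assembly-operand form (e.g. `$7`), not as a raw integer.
$63

@+00  big-endian(76 3f) = 0x763f
  op=0x763f>>10=0x1d ⇒ cpi (RI)
  rd: (w>>7)&0x7=0x4 → x4
  imm: (w>>0)&0x7f=0x3f → $63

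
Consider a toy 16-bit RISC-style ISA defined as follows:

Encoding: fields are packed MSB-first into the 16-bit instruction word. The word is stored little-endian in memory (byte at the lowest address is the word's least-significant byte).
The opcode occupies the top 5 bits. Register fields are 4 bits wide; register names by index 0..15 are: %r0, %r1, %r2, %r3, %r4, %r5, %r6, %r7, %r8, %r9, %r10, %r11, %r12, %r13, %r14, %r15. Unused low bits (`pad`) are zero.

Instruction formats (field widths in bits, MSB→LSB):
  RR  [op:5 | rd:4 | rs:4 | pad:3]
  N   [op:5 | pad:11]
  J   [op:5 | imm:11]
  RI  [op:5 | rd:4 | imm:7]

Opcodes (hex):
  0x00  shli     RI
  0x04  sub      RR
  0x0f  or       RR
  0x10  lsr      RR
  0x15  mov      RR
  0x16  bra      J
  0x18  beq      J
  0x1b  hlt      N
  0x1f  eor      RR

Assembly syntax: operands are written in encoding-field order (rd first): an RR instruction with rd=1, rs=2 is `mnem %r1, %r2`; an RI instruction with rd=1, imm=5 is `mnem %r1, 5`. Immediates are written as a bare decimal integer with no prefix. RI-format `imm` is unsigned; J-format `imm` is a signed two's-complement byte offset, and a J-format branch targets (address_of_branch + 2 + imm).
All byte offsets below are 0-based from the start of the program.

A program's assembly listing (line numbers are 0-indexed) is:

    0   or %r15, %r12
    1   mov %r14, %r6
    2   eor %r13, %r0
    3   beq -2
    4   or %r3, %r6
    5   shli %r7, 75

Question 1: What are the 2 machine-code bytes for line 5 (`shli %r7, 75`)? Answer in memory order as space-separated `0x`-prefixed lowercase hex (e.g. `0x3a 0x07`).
5. shli fields op=0x0:5|rd=7:4|imm=75:7 → word 03cbh → cb 03

0xcb 0x03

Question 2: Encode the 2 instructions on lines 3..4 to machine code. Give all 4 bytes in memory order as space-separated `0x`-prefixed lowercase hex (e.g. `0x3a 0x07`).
0xfe 0xc7 0xb0 0x79

L3: beq op=0x18:5|imm=-2:11 ⇒ 0xc7fe ⇒ little fe c7
L4: or op=0xf:5|rd=3:4|rs=6:4|pad=0:3 ⇒ 0x79b0 ⇒ little b0 79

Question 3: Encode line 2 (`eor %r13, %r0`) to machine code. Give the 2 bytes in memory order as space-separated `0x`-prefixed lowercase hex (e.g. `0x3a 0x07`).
2. eor fields op=0x1f:5|rd=13:4|rs=0:4|pad=0:3 → word fe80h → 80 fe

0x80 0xfe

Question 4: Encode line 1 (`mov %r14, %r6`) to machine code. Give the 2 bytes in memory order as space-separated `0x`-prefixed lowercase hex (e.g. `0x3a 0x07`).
L1: mov op=0x15:5|rd=14:4|rs=6:4|pad=0:3 ⇒ 0xaf30 ⇒ little 30 af

0x30 0xaf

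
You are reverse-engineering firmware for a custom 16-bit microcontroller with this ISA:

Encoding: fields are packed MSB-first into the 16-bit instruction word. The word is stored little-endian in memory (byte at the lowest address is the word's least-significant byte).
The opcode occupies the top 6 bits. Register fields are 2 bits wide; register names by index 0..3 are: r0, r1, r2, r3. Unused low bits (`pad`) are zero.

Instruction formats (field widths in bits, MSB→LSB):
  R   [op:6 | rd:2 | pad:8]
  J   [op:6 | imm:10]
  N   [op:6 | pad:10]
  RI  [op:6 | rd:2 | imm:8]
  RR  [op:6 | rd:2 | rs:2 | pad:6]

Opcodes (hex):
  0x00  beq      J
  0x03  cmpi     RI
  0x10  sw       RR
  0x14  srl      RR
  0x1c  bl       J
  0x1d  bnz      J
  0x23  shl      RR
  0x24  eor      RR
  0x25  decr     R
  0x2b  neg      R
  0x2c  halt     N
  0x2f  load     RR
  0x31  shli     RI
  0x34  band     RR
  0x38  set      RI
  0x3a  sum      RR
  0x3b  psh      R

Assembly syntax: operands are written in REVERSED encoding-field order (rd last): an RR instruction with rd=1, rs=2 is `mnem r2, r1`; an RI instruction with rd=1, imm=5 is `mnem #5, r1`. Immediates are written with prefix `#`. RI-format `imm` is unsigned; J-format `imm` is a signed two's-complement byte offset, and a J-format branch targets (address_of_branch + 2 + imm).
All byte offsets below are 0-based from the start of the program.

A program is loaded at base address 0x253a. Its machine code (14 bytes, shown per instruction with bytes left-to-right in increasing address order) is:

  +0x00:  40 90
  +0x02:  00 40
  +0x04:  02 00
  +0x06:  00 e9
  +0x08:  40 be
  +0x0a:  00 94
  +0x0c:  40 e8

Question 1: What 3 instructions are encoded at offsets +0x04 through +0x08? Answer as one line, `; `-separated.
[04] 02 00 → 0x0002
  opcode bits[15:10]=0x0: beq/J
  imm: (w>>0)&0x3ff=0x2 → #2
[06] 00 e9 → 0xe900
  opcode bits[15:10]=0x3a: sum/RR
  rd: (w>>8)&0x3=0x1 → r1
  rs: (w>>6)&0x3=0x0 → r0
[08] 40 be → 0xbe40
  opcode bits[15:10]=0x2f: load/RR
  rd: (w>>8)&0x3=0x2 → r2
  rs: (w>>6)&0x3=0x1 → r1

beq #2; sum r0, r1; load r1, r2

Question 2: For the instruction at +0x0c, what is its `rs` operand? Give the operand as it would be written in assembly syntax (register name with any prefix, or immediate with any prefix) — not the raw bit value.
[0c] 40 e8 → 0xe840
  op=0xe840>>10=0x3a ⇒ sum (RR)
  rd@[9:8]=0x0 ⇒ r0
  rs@[7:6]=0x1 ⇒ r1

r1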